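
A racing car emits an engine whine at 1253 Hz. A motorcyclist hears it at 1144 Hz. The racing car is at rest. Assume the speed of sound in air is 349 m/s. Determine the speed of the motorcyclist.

f' < f, so the motorcyclist is receding.
f' = f · (v − v_o)/v ⇒ v_o = v · |f'/f − 1|.
v_o = 349 × |1144/1253 − 1| = 349 × 0.08699 ≈ 30 m/s.

30 m/s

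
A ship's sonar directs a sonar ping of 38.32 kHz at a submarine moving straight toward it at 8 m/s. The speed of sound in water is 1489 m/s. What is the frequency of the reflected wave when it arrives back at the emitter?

The submarine first receives the wave as a moving observer: f₁ = f₀ · (v + u)/v = 38.32 × (1489 + 8)/1489 ≈ 38.5 kHz.
On reflection it acts as a source moving toward the stationary detector: f₂ = f₁ · v/(v − u) = 38.5 × 1489/1481 ≈ 38.7 kHz.
Equivalently f₂ = f₀ · (v + u)/(v − u).

38.7 kHz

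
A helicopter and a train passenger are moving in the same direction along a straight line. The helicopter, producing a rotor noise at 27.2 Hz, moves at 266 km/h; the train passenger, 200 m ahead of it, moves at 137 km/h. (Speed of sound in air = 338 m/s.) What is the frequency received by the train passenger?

266 km/h = 73.89 m/s; 137 km/h = 38.06 m/s.
The train passenger is ahead, so the helicopter is moving toward it while the train passenger is moving away from the helicopter.
Both move, so f' = f · (v − v_o)/(v − v_s).
f' = 27.2 × (338 − 38.06)/(338 − 73.89) = 27.2 × 299.94/264.11 ≈ 30.9 Hz.

30.9 Hz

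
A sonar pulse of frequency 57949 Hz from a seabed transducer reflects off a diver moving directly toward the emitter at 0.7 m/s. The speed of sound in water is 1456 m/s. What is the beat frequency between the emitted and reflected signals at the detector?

At the diver (a moving observer), f₁ = f₀ · (v + u)/v = 57949 × 1456.7/1456 ≈ 57976.9 Hz.
On reflection it acts as a source moving toward the stationary detector: f₂ = f₁ · v/(v − u) = 57976.9 × 1456/1455.3 ≈ 58004.7 Hz.
Beat frequency: |f₂ − f₀| = 2u·f₀/(v − u) = 2 × 0.7 × 57949/1455.3 ≈ 55.7 Hz.

55.7 Hz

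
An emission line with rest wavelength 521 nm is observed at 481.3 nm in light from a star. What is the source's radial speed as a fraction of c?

λ'/λ₀ = 0.9238 < 1 (blueshift), so the source is approaching.
λ'/λ₀ = √((1 − β)/(1 + β)) for an approaching source ⇒ β = (1 − r²)/(1 + r²) with r = λ'/λ₀.
β = (1 − 0.8534)/(1 + 0.8534) ≈ 0.079.

0.079c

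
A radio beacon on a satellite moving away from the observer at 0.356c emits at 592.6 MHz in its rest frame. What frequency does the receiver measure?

Relativistic Doppler for frequency: f' = f₀ · √((1 − β)/(1 + β)).
f' = 592.6 × √(0.6440/1.3560) = 592.6 × 0.68915 ≈ 408.4 MHz.

408.4 MHz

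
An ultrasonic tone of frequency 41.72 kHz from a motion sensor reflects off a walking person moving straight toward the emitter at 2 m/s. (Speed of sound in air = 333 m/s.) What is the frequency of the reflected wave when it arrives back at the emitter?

42.2 kHz

The walking person first receives the wave as a moving observer: f₁ = f₀ · (v + u)/v = 41.72 × (333 + 2)/333 ≈ 42.0 kHz.
The reflection then acts as a moving source: f₂ = f₁ · v/(v − u) ≈ 42.2 kHz.
Equivalently f₂ = f₀ · (v + u)/(v − u).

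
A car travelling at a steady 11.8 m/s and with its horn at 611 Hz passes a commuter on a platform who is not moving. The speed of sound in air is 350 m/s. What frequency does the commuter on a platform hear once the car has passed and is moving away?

Receding: f₂ = f · v/(v + v_s) = 611 × 350/361.8 ≈ 591 Hz.

591 Hz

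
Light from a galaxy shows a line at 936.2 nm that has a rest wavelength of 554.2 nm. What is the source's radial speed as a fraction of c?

0.481c

λ'/λ₀ = 1.6893 > 1 (redshift), so the source is receding.
λ'/λ₀ = √((1 + β)/(1 − β)) for a receding source ⇒ β = (r² − 1)/(r² + 1) with r = λ'/λ₀.
β = (2.8537 − 1)/(2.8537 + 1) ≈ 0.481.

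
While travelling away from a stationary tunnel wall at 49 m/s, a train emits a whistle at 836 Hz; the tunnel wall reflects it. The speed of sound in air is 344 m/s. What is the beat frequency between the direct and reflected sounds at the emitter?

208 Hz

The tunnel wall receives the sound from a moving source: f₁ = f₀ · v/(v + v_e) = 836 × 344/393 ≈ 732 Hz.
On the return leg the train is a moving observer: f₂ = f₁ · (v − v_e)/v = 732 × 295/344 ≈ 628 Hz.
Equivalently f₂ = f₀ · (v − v_e)/(v + v_e).
Beat against the emitted tone: |f₂ − f₀| = 2v_e·f₀/(v + v_e) = 2 × 49 × 836/393 ≈ 208 Hz.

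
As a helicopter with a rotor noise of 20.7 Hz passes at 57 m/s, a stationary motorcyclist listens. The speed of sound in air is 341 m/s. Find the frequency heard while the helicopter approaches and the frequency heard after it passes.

24.9 Hz approaching; 17.7 Hz receding

Approaching: f₁ = f · v/(v − v_s) = 20.7 × 341/284 ≈ 24.9 Hz.
Receding: f₂ = f · v/(v + v_s) = 20.7 × 341/398 ≈ 17.7 Hz.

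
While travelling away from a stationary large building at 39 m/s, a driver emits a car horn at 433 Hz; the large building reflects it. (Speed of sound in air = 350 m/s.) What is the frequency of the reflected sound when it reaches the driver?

The large building receives the sound from a moving source: f₁ = f₀ · v/(v + v_e) = 433 × 350/389 ≈ 390 Hz.
On the return leg the driver is a moving observer: f₂ = f₁ · (v − v_e)/v = 390 × 311/350 ≈ 346 Hz.

346 Hz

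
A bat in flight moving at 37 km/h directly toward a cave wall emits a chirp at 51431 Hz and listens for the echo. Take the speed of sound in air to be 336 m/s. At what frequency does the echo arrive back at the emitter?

54677 Hz

37 km/h = 10.28 m/s.
The cave wall receives the sound from a moving source: f₁ = f₀ · v/(v − v_e) = 51431 × 336/325.72 ≈ 53054 Hz.
On the return leg the bat in flight is a moving observer: f₂ = f₁ · (v + v_e)/v = 53054 × 346.28/336 ≈ 54677 Hz.
Equivalently f₂ = f₀ · (v + v_e)/(v − v_e).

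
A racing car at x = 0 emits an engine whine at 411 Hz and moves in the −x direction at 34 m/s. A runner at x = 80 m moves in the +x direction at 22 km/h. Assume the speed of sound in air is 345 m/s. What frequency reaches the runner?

368 Hz

22 km/h = 6.111 m/s.
The observer lies on the +x side, so the source is heading away from the observer and the observer is heading away from the source.
With source receding and observer receding, f' = f · (v − v_o)/(v + v_s).
f' = 411 × (345 − 6.111)/(345 + 34) = 411 × 338.89/379 ≈ 368 Hz.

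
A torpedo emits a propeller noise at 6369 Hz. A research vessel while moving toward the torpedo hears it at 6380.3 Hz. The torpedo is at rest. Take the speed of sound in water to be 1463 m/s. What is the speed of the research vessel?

2.60 m/s

f' = f · (v + v_o)/v ⇒ v_o = v · |f'/f − 1|.
v_o = 1463 × |6380.3/6369 − 1| = 1463 × 0.001774 ≈ 2.60 m/s.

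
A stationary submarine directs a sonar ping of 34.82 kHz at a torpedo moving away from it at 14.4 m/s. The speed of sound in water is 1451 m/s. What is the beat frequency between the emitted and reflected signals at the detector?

684 Hz

The torpedo first receives the wave as a moving observer: f₁ = f₀ · (v − u)/v = 34.82 × (1451 − 14.4)/1451 ≈ 34.474 kHz.
The reflection then acts as a moving source: f₂ = f₁ · v/(v + u) ≈ 34.136 kHz.
Equivalently f₂ = f₀ · (v − u)/(v + u).
Beat frequency (with f₀ = 34820 Hz): |f₂ − f₀| = 2u·f₀/(v + u) = 2 × 14.4 × 34820/1465.4 ≈ 684 Hz.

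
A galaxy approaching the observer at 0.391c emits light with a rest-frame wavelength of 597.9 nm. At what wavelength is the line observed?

395.6 nm

Relativistic Doppler for wavelength: λ' = λ₀ · √((1 − β)/(1 + β)).
λ' = 597.9 × √(0.6090/1.3910) = 597.9 × 0.66168 ≈ 395.6 nm.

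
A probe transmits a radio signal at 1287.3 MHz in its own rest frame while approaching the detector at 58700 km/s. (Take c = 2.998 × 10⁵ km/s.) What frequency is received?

β = v/c = 58700/299800 = 0.1958.
Relativistic Doppler for frequency: f' = f₀ · √((1 + β)/(1 − β)).
f' = 1287.3 × √(1.1958/0.8042) = 1287.3 × 1.21940 ≈ 1569.7 MHz.

1569.7 MHz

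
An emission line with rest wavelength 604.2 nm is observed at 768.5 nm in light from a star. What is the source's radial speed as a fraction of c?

0.236

λ'/λ₀ = 1.2719 > 1 (redshift), so the source is receding.
λ'/λ₀ = √((1 + β)/(1 − β)) for a receding source ⇒ β = (r² − 1)/(r² + 1) with r = λ'/λ₀.
β = (1.6178 − 1)/(1.6178 + 1) ≈ 0.236.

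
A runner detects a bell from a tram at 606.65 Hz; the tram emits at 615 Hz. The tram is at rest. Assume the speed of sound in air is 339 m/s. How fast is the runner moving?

4.6 m/s

f' < f, so the runner is receding.
f' = f · (v − v_o)/v ⇒ v_o = v · |f'/f − 1|.
v_o = 339 × |606.65/615 − 1| = 339 × 0.01358 ≈ 4.6 m/s.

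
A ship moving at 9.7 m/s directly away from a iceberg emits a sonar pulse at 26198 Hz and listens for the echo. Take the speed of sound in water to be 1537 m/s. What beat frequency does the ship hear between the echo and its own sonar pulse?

329 Hz

The iceberg receives the sound from a moving source: f₁ = f₀ · v/(v + v_e) = 26198 × 1537/1546.7 ≈ 26034 Hz.
On the return leg the ship is a moving observer: f₂ = f₁ · (v − v_e)/v = 26034 × 1527.3/1537 ≈ 25869 Hz.
Equivalently f₂ = f₀ · (v − v_e)/(v + v_e).
Beat against the emitted tone: |f₂ − f₀| = 2v_e·f₀/(v + v_e) = 2 × 9.7 × 26198/1546.7 ≈ 329 Hz.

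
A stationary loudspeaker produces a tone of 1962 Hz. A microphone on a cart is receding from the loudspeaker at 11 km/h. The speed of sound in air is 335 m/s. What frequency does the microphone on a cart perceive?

1944 Hz

11 km/h = 3.056 m/s.
Moving observer, stationary source: f' = f · (v − v_o)/v.
f' = 1962 × (335 − 3.056)/335 = 1962 × 331.94/335 ≈ 1944 Hz.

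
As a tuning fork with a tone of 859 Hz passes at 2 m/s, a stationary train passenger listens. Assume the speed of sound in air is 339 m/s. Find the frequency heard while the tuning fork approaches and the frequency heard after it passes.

864 Hz approaching; 854 Hz receding

Approaching: f₁ = f · v/(v − v_s) = 859 × 339/337 ≈ 864 Hz.
Receding: f₂ = f · v/(v + v_s) = 859 × 339/341 ≈ 854 Hz.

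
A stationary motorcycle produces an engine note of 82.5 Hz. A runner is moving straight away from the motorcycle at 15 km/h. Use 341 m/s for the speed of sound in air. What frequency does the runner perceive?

81 Hz

15 km/h = 4.167 m/s.
Moving observer, stationary source: f' = f · (v − v_o)/v.
f' = 82.5 × (341 − 4.167)/341 = 82.5 × 336.83/341 ≈ 81 Hz.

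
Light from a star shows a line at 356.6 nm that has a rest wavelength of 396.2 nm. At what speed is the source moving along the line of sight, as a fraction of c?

λ'/λ₀ = 0.9001 < 1 (blueshift), so the source is approaching.
λ'/λ₀ = √((1 − β)/(1 + β)) for an approaching source ⇒ β = (1 − r²)/(1 + r²) with r = λ'/λ₀.
β = (1 − 0.8101)/(1 + 0.8101) ≈ 0.105.

0.105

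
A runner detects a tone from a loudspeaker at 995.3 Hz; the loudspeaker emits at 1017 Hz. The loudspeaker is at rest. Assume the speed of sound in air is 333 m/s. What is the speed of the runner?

f' < f, so the runner is receding.
f' = f · (v − v_o)/v ⇒ v_o = v · |f'/f − 1|.
v_o = 333 × |995.3/1017 − 1| = 333 × 0.02134 ≈ 7.1 m/s.

7.1 m/s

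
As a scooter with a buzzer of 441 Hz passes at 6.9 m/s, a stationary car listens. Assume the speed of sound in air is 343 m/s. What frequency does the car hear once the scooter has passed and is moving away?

432 Hz

Receding: f₂ = f · v/(v + v_s) = 441 × 343/349.9 ≈ 432 Hz.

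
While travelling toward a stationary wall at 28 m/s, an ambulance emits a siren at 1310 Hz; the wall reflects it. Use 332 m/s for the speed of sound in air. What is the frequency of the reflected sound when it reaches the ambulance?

1551 Hz

The wall receives the sound from a moving source: f₁ = f₀ · v/(v − v_e) = 1310 × 332/304 ≈ 1431 Hz.
On the return leg the ambulance is a moving observer: f₂ = f₁ · (v + v_e)/v = 1431 × 360/332 ≈ 1551 Hz.
Equivalently f₂ = f₀ · (v + v_e)/(v − v_e).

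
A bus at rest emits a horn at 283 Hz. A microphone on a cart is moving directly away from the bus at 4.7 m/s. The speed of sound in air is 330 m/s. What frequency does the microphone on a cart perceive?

Only the observer moves, away from the source, so f' = f · (v − v_o)/v.
f' = 283 × (330 − 4.7)/330 = 283 × 325.3/330 ≈ 279 Hz.

279 Hz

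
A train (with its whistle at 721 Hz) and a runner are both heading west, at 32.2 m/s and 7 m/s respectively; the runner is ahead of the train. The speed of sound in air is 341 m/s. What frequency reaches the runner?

780 Hz

The runner is ahead, so the train is moving toward it while the runner is moving away from the train.
General Doppler shift: f' = f · (v − v_o)/(v − v_s).
f' = 721 × (341 − 7)/(341 − 32.2) = 721 × 334/308.8 ≈ 780 Hz.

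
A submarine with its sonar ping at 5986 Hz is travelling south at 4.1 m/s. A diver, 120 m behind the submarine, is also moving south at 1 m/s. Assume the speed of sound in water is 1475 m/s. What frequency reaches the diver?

The diver is behind, so the submarine is moving away from it while the diver is moving toward the submarine.
Both move, so f' = f · (v + v_o)/(v + v_s).
f' = 5986 × (1475 + 1)/(1475 + 4.1) = 5986 × 1476/1479.1 ≈ 5973 Hz.

5973 Hz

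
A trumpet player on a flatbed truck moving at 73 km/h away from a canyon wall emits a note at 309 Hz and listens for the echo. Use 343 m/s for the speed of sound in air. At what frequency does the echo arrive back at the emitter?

73 km/h = 20.28 m/s.
The canyon wall receives the sound from a moving source: f₁ = f₀ · v/(v + v_e) = 309 × 343/363.28 ≈ 292 Hz.
On the return leg the trumpet player on a flatbed truck is a moving observer: f₂ = f₁ · (v − v_e)/v = 292 × 322.72/343 ≈ 275 Hz.
Equivalently f₂ = f₀ · (v − v_e)/(v + v_e).

275 Hz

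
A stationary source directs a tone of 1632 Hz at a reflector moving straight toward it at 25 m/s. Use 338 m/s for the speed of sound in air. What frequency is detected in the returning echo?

1893 Hz

At the reflector (a moving observer), f₁ = f₀ · (v + u)/v = 1632 × 363/338 ≈ 1753 Hz.
On reflection it acts as a source moving toward the stationary detector: f₂ = f₁ · v/(v − u) = 1753 × 338/313 ≈ 1893 Hz.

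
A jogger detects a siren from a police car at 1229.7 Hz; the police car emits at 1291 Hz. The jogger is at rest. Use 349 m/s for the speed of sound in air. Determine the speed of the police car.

17.4 m/s

f' < f, so the police car is receding.
f' = f · v/(v + v_s) ⇒ v_s = v · |1 − f/f'|.
v_s = 349 × |1 − 1291/1229.7| = 349 × 0.04985 ≈ 17.4 m/s.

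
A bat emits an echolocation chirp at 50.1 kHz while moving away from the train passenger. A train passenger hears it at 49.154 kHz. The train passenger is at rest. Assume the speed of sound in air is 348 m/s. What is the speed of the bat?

6.7 m/s

f' = f · v/(v + v_s) ⇒ v_s = v · |1 − f/f'|.
v_s = 348 × |1 − 50.1/49.154| = 348 × 0.01925 ≈ 6.7 m/s.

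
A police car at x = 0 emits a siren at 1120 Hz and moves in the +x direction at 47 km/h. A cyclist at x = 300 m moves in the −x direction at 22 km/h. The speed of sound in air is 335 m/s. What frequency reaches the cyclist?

1187 Hz

47 km/h = 13.06 m/s; 22 km/h = 6.111 m/s.
The observer lies on the +x side, so the source is heading toward the observer and the observer is heading toward the source.
General Doppler shift: f' = f · (v + v_o)/(v − v_s).
f' = 1120 × (335 + 6.111)/(335 − 13.06) = 1120 × 341.11/321.94 ≈ 1187 Hz.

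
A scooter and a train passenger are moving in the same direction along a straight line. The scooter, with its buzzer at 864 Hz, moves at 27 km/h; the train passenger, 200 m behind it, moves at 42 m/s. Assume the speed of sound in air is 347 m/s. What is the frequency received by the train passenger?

27 km/h = 7.5 m/s.
The train passenger is behind, so the scooter is moving away from it while the train passenger is moving toward the scooter.
Both move, so f' = f · (v + v_o)/(v + v_s).
f' = 864 × (347 + 42)/(347 + 7.5) = 864 × 389/354.5 ≈ 948 Hz.

948 Hz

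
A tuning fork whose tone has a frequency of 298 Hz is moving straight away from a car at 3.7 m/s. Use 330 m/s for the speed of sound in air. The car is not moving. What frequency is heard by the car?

295 Hz

Moving source, stationary observer: f' = f · v/(v + v_s) since the source is receding.
f' = 298 × 330/(330 + 3.7) = 298 × 330/333.7 ≈ 295 Hz.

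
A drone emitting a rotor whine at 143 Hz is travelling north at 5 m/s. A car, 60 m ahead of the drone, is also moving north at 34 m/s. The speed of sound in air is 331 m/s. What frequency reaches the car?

130 Hz

The car is ahead, so the drone is moving toward it while the car is moving away from the drone.
With source approaching and observer receding, f' = f · (v − v_o)/(v − v_s).
f' = 143 × (331 − 34)/(331 − 5) = 143 × 297/326 ≈ 130 Hz.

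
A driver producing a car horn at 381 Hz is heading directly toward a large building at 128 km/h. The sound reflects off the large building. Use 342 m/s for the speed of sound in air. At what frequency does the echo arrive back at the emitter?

469 Hz

128 km/h = 35.56 m/s.
The large building receives the sound from a moving source: f₁ = f₀ · v/(v − v_e) = 381 × 342/306.44 ≈ 425 Hz.
On the return leg the driver is a moving observer: f₂ = f₁ · (v + v_e)/v = 425 × 377.56/342 ≈ 469 Hz.
Equivalently f₂ = f₀ · (v + v_e)/(v − v_e).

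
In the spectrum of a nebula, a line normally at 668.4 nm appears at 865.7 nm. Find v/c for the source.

0.253

λ'/λ₀ = 1.2952 > 1 (redshift), so the source is receding.
λ'/λ₀ = √((1 + β)/(1 − β)) for a receding source ⇒ β = (r² − 1)/(r² + 1) with r = λ'/λ₀.
β = (1.6775 − 1)/(1.6775 + 1) ≈ 0.253.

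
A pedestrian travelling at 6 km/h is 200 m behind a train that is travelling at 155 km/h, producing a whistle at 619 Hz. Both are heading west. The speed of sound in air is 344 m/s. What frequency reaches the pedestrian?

155 km/h = 43.06 m/s; 6 km/h = 1.667 m/s.
The pedestrian is behind, so the train is moving away from it while the pedestrian is moving toward the train.
General Doppler shift: f' = f · (v + v_o)/(v + v_s).
f' = 619 × (344 + 1.667)/(344 + 43.06) = 619 × 345.67/387.06 ≈ 553 Hz.

553 Hz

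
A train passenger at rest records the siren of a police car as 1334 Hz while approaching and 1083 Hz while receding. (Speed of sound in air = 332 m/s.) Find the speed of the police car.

f₁/f₂ = (v + v_s)/(v − v_s), so v_s = v · (f₁ − f₂)/(f₁ + f₂).
v_s = 332 × (1334 − 1083)/(1334 + 1083) = 332 × 251/2417 ≈ 34 m/s.

34 m/s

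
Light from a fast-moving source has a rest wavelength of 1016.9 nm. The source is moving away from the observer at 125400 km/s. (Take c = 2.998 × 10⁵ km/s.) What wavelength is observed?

β = v/c = 125400/299800 = 0.4183.
Relativistic Doppler for wavelength: λ' = λ₀ · √((1 + β)/(1 − β)).
λ' = 1016.9 × √(1.4183/0.5817) = 1016.9 × 1.56143 ≈ 1587.8 nm.

1587.8 nm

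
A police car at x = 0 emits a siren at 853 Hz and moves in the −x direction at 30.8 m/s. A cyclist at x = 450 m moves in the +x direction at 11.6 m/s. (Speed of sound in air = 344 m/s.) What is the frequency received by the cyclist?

757 Hz

The observer lies on the +x side, so the source is heading away from the observer and the observer is heading away from the source.
With source receding and observer receding, f' = f · (v − v_o)/(v + v_s).
f' = 853 × (344 − 11.6)/(344 + 30.8) = 853 × 332.4/374.8 ≈ 757 Hz.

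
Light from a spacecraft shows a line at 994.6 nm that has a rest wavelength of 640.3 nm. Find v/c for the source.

λ'/λ₀ = 1.5533 > 1 (redshift), so the source is receding.
λ'/λ₀ = √((1 + β)/(1 − β)) for a receding source ⇒ β = (r² − 1)/(r² + 1) with r = λ'/λ₀.
β = (2.4128 − 1)/(2.4128 + 1) ≈ 0.414.

0.414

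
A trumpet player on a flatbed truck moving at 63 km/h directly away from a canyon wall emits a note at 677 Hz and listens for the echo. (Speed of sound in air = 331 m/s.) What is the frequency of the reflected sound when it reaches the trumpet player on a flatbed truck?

609 Hz

63 km/h = 17.5 m/s.
The canyon wall receives the sound from a moving source: f₁ = f₀ · v/(v + v_e) = 677 × 331/348.5 ≈ 643 Hz.
On the return leg the trumpet player on a flatbed truck is a moving observer: f₂ = f₁ · (v − v_e)/v = 643 × 313.5/331 ≈ 609 Hz.
Equivalently f₂ = f₀ · (v − v_e)/(v + v_e).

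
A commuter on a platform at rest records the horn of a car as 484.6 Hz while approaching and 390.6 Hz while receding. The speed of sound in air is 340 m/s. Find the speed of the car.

37 m/s

f₁/f₂ = (v + v_s)/(v − v_s), so v_s = v · (f₁ − f₂)/(f₁ + f₂).
v_s = 340 × (484.6 − 390.6)/(484.6 + 390.6) = 340 × 94.0/875.2 ≈ 37 m/s.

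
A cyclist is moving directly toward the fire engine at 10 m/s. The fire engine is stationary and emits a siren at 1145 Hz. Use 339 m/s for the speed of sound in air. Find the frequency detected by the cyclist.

Only the observer moves, toward the source, so f' = f · (v + v_o)/v.
f' = 1145 × (339 + 10)/339 = 1145 × 349/339 ≈ 1179 Hz.

1179 Hz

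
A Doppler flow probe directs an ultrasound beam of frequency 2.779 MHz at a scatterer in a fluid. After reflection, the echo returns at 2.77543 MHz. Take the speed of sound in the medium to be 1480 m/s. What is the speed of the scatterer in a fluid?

0.95 m/s

Double Doppler shift off a moving reflector: f₂ = f₀ · (v + u)/(v − u) (u > 0 toward emitter).
Rearranging, u = v · (f₂ − f₀)/(f₂ + f₀) = 1480 × -0.00357/5.55443 ≈ -0.95 m/s.
So the scatterer in a fluid is moving at 0.95 m/s away from the emitter.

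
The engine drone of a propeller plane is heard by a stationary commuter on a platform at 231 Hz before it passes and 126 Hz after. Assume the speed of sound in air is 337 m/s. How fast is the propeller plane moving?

99 m/s

f₁/f₂ = (v + v_s)/(v − v_s), so v_s = v · (f₁ − f₂)/(f₁ + f₂).
v_s = 337 × (231 − 126)/(231 + 126) = 337 × 105/357 ≈ 99 m/s.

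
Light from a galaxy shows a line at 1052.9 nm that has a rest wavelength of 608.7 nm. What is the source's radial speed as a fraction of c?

λ'/λ₀ = 1.7298 > 1 (redshift), so the source is receding.
λ'/λ₀ = √((1 + β)/(1 − β)) for a receding source ⇒ β = (r² − 1)/(r² + 1) with r = λ'/λ₀.
β = (2.9920 − 1)/(2.9920 + 1) ≈ 0.499.

0.499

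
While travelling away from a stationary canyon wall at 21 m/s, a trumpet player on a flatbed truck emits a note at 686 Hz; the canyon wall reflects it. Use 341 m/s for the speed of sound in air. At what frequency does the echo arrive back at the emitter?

The canyon wall receives the sound from a moving source: f₁ = f₀ · v/(v + v_e) = 686 × 341/362 ≈ 646 Hz.
On the return leg the trumpet player on a flatbed truck is a moving observer: f₂ = f₁ · (v − v_e)/v = 646 × 320/341 ≈ 606 Hz.
Equivalently f₂ = f₀ · (v − v_e)/(v + v_e).

606 Hz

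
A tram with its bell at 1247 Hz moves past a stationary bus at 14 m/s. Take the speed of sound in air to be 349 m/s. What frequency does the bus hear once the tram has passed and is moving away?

Receding: f₂ = f · v/(v + v_s) = 1247 × 349/363 ≈ 1199 Hz.

1199 Hz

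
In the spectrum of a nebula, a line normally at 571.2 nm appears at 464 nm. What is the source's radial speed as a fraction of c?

λ'/λ₀ = 0.8123 < 1 (blueshift), so the source is approaching.
λ'/λ₀ = √((1 − β)/(1 + β)) for an approaching source ⇒ β = (1 − r²)/(1 + r²) with r = λ'/λ₀.
β = (1 − 0.6599)/(1 + 0.6599) ≈ 0.205.

0.205c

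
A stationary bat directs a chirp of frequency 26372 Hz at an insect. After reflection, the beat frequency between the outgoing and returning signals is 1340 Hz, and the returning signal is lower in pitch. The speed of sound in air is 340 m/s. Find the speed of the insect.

8.9 m/s

Double Doppler shift off a moving reflector: f₂ = f₀ · (v + u)/(v − u) (u > 0 toward emitter).
Returning signal is lower, so f₂ = f₀ − Δf = 26372 − 1340 = 25032 Hz.
Rearranging, u = v · (f₂ − f₀)/(f₂ + f₀) = 340 × -1340/51404 ≈ -8.9 m/s.
So the insect is moving at 8.9 m/s away from the emitter.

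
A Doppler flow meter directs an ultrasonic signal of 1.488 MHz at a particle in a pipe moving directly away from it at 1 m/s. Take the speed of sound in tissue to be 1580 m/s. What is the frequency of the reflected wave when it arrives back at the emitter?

1.4861 MHz

At the particle in a pipe (a moving observer), f₁ = f₀ · (v − u)/v = 1.488 × 1579/1580 ≈ 1.4871 MHz.
On reflection it acts as a source moving away from the stationary detector: f₂ = f₁ · v/(v + u) = 1.4871 × 1580/1581 ≈ 1.4861 MHz.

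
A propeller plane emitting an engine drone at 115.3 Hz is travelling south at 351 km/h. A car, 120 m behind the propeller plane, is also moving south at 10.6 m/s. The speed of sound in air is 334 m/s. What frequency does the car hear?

351 km/h = 97.5 m/s.
The car is behind, so the propeller plane is moving away from it while the car is moving toward the propeller plane.
With source receding and observer approaching, f' = f · (v + v_o)/(v + v_s).
f' = 115.3 × (334 + 10.6)/(334 + 97.5) = 115.3 × 344.6/431.5 ≈ 92 Hz.

92 Hz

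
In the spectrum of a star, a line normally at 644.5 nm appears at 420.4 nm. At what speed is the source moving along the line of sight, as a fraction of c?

0.403c

λ'/λ₀ = 0.6523 < 1 (blueshift), so the source is approaching.
λ'/λ₀ = √((1 − β)/(1 + β)) for an approaching source ⇒ β = (1 − r²)/(1 + r²) with r = λ'/λ₀.
β = (1 − 0.4255)/(1 + 0.4255) ≈ 0.403.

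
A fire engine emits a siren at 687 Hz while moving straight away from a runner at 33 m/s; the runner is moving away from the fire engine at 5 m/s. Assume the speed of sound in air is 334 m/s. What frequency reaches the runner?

Both move, so f' = f · (v − v_o)/(v + v_s).
f' = 687 × (334 − 5)/(334 + 33) = 687 × 329/367 ≈ 616 Hz.

616 Hz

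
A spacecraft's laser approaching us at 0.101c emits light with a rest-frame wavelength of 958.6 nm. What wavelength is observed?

Relativistic Doppler for wavelength: λ' = λ₀ · √((1 − β)/(1 + β)).
λ' = 958.6 × √(0.8990/1.1010) = 958.6 × 0.90362 ≈ 866.2 nm.

866.2 nm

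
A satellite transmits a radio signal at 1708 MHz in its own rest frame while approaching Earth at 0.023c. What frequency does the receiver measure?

Relativistic Doppler for frequency: f' = f₀ · √((1 + β)/(1 − β)).
f' = 1708 × √(1.0230/0.9770) = 1708 × 1.02327 ≈ 1747.7 MHz.

1747.7 MHz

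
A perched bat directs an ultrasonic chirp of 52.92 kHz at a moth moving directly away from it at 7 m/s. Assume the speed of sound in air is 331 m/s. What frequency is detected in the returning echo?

50.7 kHz

The moth first receives the wave as a moving observer: f₁ = f₀ · (v − u)/v = 52.92 × (331 − 7)/331 ≈ 51.8 kHz.
On reflection it acts as a source moving away from the stationary detector: f₂ = f₁ · v/(v + u) = 51.8 × 331/338 ≈ 50.7 kHz.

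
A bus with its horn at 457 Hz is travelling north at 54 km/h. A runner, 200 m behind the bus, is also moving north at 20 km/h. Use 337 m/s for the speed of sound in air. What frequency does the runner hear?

445 Hz

54 km/h = 15 m/s; 20 km/h = 5.556 m/s.
The runner is behind, so the bus is moving away from it while the runner is moving toward the bus.
Both move, so f' = f · (v + v_o)/(v + v_s).
f' = 457 × (337 + 5.556)/(337 + 15) = 457 × 342.56/352 ≈ 445 Hz.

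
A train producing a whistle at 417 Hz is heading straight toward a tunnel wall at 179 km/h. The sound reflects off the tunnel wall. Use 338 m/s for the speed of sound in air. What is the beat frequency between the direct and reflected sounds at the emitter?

144 Hz

179 km/h = 49.72 m/s.
The tunnel wall receives the sound from a moving source: f₁ = f₀ · v/(v − v_e) = 417 × 338/288.28 ≈ 488.9 Hz.
On the return leg the train is a moving observer: f₂ = f₁ · (v + v_e)/v = 488.9 × 387.72/338 ≈ 560.8 Hz.
Beat against the emitted tone: |f₂ − f₀| = 2v_e·f₀/(v − v_e) = 2 × 49.72 × 417/288.28 ≈ 144 Hz.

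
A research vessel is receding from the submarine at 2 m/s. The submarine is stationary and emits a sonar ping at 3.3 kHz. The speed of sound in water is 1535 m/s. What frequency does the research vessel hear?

3.30 kHz

Moving observer, stationary source: f' = f · (v − v_o)/v.
f' = 3.3 × (1535 − 2)/1535 = 3.3 × 1533/1535 ≈ 3.30 kHz.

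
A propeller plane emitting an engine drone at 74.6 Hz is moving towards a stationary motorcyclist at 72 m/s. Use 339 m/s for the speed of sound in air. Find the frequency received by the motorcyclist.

Moving source, stationary observer: f' = f · v/(v − v_s) since the source is approaching.
f' = 74.6 × 339/(339 − 72) = 74.6 × 339/267 ≈ 95 Hz.

95 Hz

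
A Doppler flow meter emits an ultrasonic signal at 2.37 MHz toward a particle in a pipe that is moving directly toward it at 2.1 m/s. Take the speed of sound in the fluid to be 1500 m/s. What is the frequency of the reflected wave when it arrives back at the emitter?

2.377 MHz

The particle in a pipe first receives the wave as a moving observer: f₁ = f₀ · (v + u)/v = 2.37 × (1500 + 2.1)/1500 ≈ 2.373 MHz.
On reflection it acts as a source moving toward the stationary detector: f₂ = f₁ · v/(v − u) = 2.373 × 1500/1497.9 ≈ 2.377 MHz.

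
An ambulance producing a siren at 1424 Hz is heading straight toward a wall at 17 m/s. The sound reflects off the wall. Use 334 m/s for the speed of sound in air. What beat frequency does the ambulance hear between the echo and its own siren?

The wall receives the sound from a moving source: f₁ = f₀ · v/(v − v_e) = 1424 × 334/317 ≈ 1500.4 Hz.
On the return leg the ambulance is a moving observer: f₂ = f₁ · (v + v_e)/v = 1500.4 × 351/334 ≈ 1576.7 Hz.
Beat against the emitted tone: |f₂ − f₀| = 2v_e·f₀/(v − v_e) = 2 × 17 × 1424/317 ≈ 153 Hz.

153 Hz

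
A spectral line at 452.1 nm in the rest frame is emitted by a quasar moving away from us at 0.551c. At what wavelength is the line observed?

Relativistic Doppler for wavelength: λ' = λ₀ · √((1 + β)/(1 − β)).
λ' = 452.1 × √(1.5510/0.4490) = 452.1 × 1.85859 ≈ 840.3 nm.

840.3 nm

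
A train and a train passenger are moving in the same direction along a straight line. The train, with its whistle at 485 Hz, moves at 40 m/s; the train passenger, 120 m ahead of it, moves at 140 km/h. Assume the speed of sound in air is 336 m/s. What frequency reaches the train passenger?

487 Hz

140 km/h = 38.89 m/s.
The train passenger is ahead, so the train is moving toward it while the train passenger is moving away from the train.
With source approaching and observer receding, f' = f · (v − v_o)/(v − v_s).
f' = 485 × (336 − 38.89)/(336 − 40) = 485 × 297.11/296 ≈ 487 Hz.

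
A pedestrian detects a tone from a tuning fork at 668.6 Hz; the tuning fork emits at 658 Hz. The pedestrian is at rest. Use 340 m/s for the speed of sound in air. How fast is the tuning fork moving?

f' > f, so the tuning fork is approaching.
f' = f · v/(v − v_s) ⇒ v_s = v · |1 − f/f'|.
v_s = 340 × |1 − 658/668.6| = 340 × 0.01585 ≈ 5.4 m/s.

5.4 m/s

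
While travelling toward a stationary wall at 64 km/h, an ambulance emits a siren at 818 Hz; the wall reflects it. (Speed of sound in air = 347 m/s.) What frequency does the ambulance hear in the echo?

906 Hz

64 km/h = 17.78 m/s.
The wall receives the sound from a moving source: f₁ = f₀ · v/(v − v_e) = 818 × 347/329.22 ≈ 862 Hz.
On the return leg the ambulance is a moving observer: f₂ = f₁ · (v + v_e)/v = 862 × 364.78/347 ≈ 906 Hz.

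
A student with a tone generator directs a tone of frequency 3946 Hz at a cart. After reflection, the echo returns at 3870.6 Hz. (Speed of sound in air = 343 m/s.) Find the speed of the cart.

3.3 m/s

Double Doppler shift off a moving reflector: f₂ = f₀ · (v + u)/(v − u) (u > 0 toward emitter).
Rearranging, u = v · (f₂ − f₀)/(f₂ + f₀) = 343 × -75.4/7816.6 ≈ -3.3 m/s.
So the cart is moving at 3.3 m/s away from the emitter.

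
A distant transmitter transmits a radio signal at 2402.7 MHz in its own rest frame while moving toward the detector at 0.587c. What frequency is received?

4709.9 MHz

Relativistic Doppler for frequency: f' = f₀ · √((1 + β)/(1 − β)).
f' = 2402.7 × √(1.5870/0.4130) = 2402.7 × 1.96026 ≈ 4709.9 MHz.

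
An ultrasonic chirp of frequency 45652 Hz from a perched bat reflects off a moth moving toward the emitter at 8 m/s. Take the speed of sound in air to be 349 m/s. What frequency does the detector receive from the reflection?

47794 Hz

The moth first receives the wave as a moving observer: f₁ = f₀ · (v + u)/v = 45652 × (349 + 8)/349 ≈ 46698 Hz.
The reflection then acts as a moving source: f₂ = f₁ · v/(v − u) ≈ 47794 Hz.
Equivalently f₂ = f₀ · (v + u)/(v − u).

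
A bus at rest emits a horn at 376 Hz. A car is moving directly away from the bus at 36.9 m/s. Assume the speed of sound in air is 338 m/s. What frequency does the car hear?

Only the observer moves, away from the source, so f' = f · (v − v_o)/v.
f' = 376 × (338 − 36.9)/338 = 376 × 301.1/338 ≈ 335 Hz.

335 Hz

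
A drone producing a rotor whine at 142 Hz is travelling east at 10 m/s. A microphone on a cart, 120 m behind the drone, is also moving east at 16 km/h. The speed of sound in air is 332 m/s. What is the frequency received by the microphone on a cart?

16 km/h = 4.444 m/s.
The microphone on a cart is behind, so the drone is moving away from it while the microphone on a cart is moving toward the drone.
With source receding and observer approaching, f' = f · (v + v_o)/(v + v_s).
f' = 142 × (332 + 4.444)/(332 + 10) = 142 × 336.44/342 ≈ 140 Hz.

140 Hz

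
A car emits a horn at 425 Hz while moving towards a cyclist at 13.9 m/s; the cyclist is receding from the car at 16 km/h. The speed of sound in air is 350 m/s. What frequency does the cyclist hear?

437 Hz

16 km/h = 4.444 m/s.
With source approaching and observer receding, f' = f · (v − v_o)/(v − v_s).
f' = 425 × (350 − 4.444)/(350 − 13.9) = 425 × 345.56/336.1 ≈ 437 Hz.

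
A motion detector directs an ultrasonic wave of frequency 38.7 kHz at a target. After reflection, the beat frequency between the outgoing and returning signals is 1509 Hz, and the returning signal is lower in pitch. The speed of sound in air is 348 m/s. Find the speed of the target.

6.9 m/s

Double Doppler shift off a moving reflector: f₂ = f₀ · (v + u)/(v − u) (u > 0 toward emitter).
Returning signal is lower, so f₂ = f₀ − Δf = 38700 − 1509 = 37191 Hz.
Rearranging, u = v · (f₂ − f₀)/(f₂ + f₀) = 348 × -1509/75891 ≈ -6.9 m/s.
So the target is moving at 6.9 m/s away from the emitter.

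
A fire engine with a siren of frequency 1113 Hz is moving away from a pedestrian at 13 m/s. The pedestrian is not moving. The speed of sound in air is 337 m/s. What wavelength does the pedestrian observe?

31.4 cm

Only the source moves, away from the listener, so f' = f · v/(v + v_s).
f' = 1113 × 337/(337 + 13) ≈ 1072 Hz.
λ' = v/f' = 337/1071.66 ≈ 31.4 cm.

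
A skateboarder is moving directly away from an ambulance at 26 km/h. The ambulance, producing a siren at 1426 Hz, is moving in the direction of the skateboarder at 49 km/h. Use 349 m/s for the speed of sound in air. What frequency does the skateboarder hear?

1453 Hz

49 km/h = 13.61 m/s; 26 km/h = 7.222 m/s.
With source approaching and observer receding, f' = f · (v − v_o)/(v − v_s).
f' = 1426 × (349 − 7.222)/(349 − 13.61) = 1426 × 341.78/335.39 ≈ 1453 Hz.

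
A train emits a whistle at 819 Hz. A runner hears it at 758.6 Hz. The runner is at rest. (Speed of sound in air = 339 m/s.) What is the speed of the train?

f' < f, so the train is receding.
f' = f · v/(v + v_s) ⇒ v_s = v · |1 − f/f'|.
v_s = 339 × |1 − 819/758.6| = 339 × 0.07962 ≈ 27 m/s.

27 m/s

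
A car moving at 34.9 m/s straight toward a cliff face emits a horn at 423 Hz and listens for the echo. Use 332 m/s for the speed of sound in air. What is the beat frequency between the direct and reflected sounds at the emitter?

The cliff face receives the sound from a moving source: f₁ = f₀ · v/(v − v_e) = 423 × 332/297.1 ≈ 472.7 Hz.
On the return leg the car is a moving observer: f₂ = f₁ · (v + v_e)/v = 472.7 × 366.9/332 ≈ 522.4 Hz.
Beat against the emitted tone: |f₂ − f₀| = 2v_e·f₀/(v − v_e) = 2 × 34.9 × 423/297.1 ≈ 99 Hz.

99 Hz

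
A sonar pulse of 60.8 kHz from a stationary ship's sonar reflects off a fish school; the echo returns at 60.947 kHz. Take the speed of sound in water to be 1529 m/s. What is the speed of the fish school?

Double Doppler shift off a moving reflector: f₂ = f₀ · (v + u)/(v − u) (u > 0 toward emitter).
Rearranging, u = v · (f₂ − f₀)/(f₂ + f₀) = 1529 × 0.147/121.747 ≈ 1.85 m/s.
So the fish school is moving at 1.85 m/s toward the emitter.

1.85 m/s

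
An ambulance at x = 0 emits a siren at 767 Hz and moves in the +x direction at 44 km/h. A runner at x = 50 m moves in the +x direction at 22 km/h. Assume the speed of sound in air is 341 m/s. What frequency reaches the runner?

781 Hz

44 km/h = 12.22 m/s; 22 km/h = 6.111 m/s.
The observer lies on the +x side, so the source is heading toward the observer and the observer is heading away from the source.
With source approaching and observer receding, f' = f · (v − v_o)/(v − v_s).
f' = 767 × (341 − 6.111)/(341 − 12.22) = 767 × 334.89/328.78 ≈ 781 Hz.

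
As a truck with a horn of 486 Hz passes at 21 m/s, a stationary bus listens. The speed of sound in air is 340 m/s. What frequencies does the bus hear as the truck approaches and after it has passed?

518 Hz approaching; 458 Hz receding

Approaching: f₁ = f · v/(v − v_s) = 486 × 340/319 ≈ 518 Hz.
Receding: f₂ = f · v/(v + v_s) = 486 × 340/361 ≈ 458 Hz.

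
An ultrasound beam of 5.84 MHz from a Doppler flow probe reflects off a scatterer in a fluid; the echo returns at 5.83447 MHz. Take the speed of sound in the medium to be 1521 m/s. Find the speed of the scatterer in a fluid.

0.72 m/s

Double Doppler shift off a moving reflector: f₂ = f₀ · (v + u)/(v − u) (u > 0 toward emitter).
Rearranging, u = v · (f₂ − f₀)/(f₂ + f₀) = 1521 × -0.00553/11.67447 ≈ -0.72 m/s.
So the scatterer in a fluid is moving at 0.72 m/s away from the emitter.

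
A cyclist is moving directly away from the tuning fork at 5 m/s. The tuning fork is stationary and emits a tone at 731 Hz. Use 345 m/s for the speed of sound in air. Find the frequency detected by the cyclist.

Moving observer, stationary source: f' = f · (v − v_o)/v.
f' = 731 × (345 − 5)/345 = 731 × 340/345 ≈ 720 Hz.

720 Hz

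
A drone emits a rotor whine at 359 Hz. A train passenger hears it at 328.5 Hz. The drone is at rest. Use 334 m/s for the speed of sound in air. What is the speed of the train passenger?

28 m/s

f' < f, so the train passenger is receding.
f' = f · (v − v_o)/v ⇒ v_o = v · |f'/f − 1|.
v_o = 334 × |328.5/359 − 1| = 334 × 0.08496 ≈ 28 m/s.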